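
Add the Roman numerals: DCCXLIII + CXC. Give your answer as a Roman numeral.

DCCXLIII = 743
CXC = 190
743 + 190 = 933

CMXXXIII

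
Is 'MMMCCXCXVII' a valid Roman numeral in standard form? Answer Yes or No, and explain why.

'MMMCCXCXVII': X cannot come right after the subtractive pair XC: once X is subtracted in XC, the next symbol must be smaller than X

No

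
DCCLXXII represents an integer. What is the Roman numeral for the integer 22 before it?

DCCLXXII = 772
772 - 22 = 750

DCCL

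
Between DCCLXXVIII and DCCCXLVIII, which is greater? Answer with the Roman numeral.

DCCLXXVIII = 778
DCCCXLVIII = 848
848 is larger

DCCCXLVIII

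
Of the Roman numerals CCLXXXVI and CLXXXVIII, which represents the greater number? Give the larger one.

CCLXXXVI = 286
CLXXXVIII = 188
286 is larger

CCLXXXVI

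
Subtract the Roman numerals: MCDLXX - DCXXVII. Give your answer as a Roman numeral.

MCDLXX = 1470
DCXXVII = 627
1470 - 627 = 843

DCCCXLIII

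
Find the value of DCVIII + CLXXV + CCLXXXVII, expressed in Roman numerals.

DCVIII = 608, CLXXV = 175, CCLXXXVII = 287
608 + 175 = 783
783 + 287 = 1070

MLXX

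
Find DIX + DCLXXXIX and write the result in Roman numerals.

DIX = 509
DCLXXXIX = 689
509 + 689 = 1198

MCXCVIII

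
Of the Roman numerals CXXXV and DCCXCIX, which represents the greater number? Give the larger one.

CXXXV = 135
DCCXCIX = 799
799 is larger

DCCXCIX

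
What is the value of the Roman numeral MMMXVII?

MMMXVII: M=1000, M=1000, M=1000, X=10, V=5, I=1, I=1
1000 + 1000 + 1000 + 10 + 5 + 1 + 1 = 3017

3017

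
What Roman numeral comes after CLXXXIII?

CLXXXIII = 183; next is 184

CLXXXIV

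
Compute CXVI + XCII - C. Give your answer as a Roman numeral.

CXVI = 116, XCII = 92, C = 100
116 + 92 = 208
208 - 100 = 108

CVIII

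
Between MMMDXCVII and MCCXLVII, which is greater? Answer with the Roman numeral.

MMMDXCVII = 3597
MCCXLVII = 1247
3597 is larger

MMMDXCVII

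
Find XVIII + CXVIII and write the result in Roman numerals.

XVIII = 18
CXVIII = 118
18 + 118 = 136

CXXXVI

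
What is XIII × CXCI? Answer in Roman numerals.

XIII = 13
CXCI = 191
13 × 191 = 2483

MMCDLXXXIII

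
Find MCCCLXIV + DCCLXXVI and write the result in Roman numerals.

MCCCLXIV = 1364
DCCLXXVI = 776
1364 + 776 = 2140

MMCXL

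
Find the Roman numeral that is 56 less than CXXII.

CXXII = 122
122 - 56 = 66

LXVI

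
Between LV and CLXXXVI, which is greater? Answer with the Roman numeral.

LV = 55
CLXXXVI = 186
186 is larger

CLXXXVI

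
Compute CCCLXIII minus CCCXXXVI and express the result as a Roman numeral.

CCCLXIII = 363
CCCXXXVI = 336
363 - 336 = 27

XXVII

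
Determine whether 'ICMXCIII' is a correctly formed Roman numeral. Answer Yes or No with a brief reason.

'ICMXCIII': Invalid subtractive combination: IC

No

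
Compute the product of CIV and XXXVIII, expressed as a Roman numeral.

CIV = 104
XXXVIII = 38
104 × 38 = 3952

MMMCMLII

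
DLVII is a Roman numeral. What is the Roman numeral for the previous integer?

DLVII = 557, so the previous integer is 557 - 1 = 556

DLVI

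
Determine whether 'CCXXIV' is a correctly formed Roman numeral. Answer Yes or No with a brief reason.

'CCXXIV': Check the rules: uses only the symbols I, V, X, L, C, D, M; no symbol is repeated more than three times in a row; V, L and D each appear at most once; the only place a smaller symbol precedes a larger one is the allowed subtractive pair IV, the symbol right after such a pair (if any) is smaller than the pair's first symbol, and otherwise the values never increase from left to right. Value: C (100) + C (100) + X (10) + X (10) + IV (4) = 224. So it is a valid standard Roman numeral.

Yes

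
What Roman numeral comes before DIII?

DIII = 503, so the previous integer is 503 - 1 = 502

DII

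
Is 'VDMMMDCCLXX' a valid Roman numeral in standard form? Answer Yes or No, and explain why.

'VDMMMDCCLXX': D should not appear more than once

No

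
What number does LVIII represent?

LVIII: L=50, V=5, I=1, I=1, I=1
50 + 5 + 1 + 1 + 1 = 58

58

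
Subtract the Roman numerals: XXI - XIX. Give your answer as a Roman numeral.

XXI = 21
XIX = 19
21 - 19 = 2

II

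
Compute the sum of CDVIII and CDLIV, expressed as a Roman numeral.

CDVIII = 408
CDLIV = 454
408 + 454 = 862

DCCCLXII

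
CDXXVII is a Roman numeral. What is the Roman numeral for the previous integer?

CDXXVII = 427, so the previous integer is 427 - 1 = 426

CDXXVI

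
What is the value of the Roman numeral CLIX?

CLIX: C=100, L=50, IX=9
100 + 50 + 9 = 159

159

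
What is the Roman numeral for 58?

Convert 58 to Roman numerals:
  58 contains 1×50 (L)
  8 contains 1×5 (V)
  3 contains 3×1 (III)

LVIII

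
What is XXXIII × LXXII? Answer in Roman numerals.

XXXIII = 33
LXXII = 72
33 × 72 = 2376

MMCCCLXXVI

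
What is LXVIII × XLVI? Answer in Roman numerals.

LXVIII = 68
XLVI = 46
68 × 46 = 3128

MMMCXXVIII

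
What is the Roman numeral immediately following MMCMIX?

MMCMIX = 2909, so the next integer is 2909 + 1 = 2910

MMCMX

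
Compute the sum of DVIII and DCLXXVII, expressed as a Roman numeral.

DVIII = 508
DCLXXVII = 677
508 + 677 = 1185

MCLXXXV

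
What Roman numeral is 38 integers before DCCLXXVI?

DCCLXXVI = 776
776 - 38 = 738

DCCXXXVIII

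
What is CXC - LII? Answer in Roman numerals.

CXC = 190
LII = 52
190 - 52 = 138

CXXXVIII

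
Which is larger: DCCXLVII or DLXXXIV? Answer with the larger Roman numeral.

DCCXLVII = 747
DLXXXIV = 584
747 is larger

DCCXLVII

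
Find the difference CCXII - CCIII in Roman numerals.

CCXII = 212
CCIII = 203
212 - 203 = 9

IX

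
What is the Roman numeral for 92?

Convert 92 to Roman numerals:
  92 contains 1×90 (XC)
  2 contains 2×1 (II)

XCII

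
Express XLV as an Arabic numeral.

XLV: XL=40, V=5
40 + 5 = 45

45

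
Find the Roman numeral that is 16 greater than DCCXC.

DCCXC = 790
790 + 16 = 806

DCCCVI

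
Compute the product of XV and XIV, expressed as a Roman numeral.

XV = 15
XIV = 14
15 × 14 = 210

CCX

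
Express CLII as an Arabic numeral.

CLII: C=100, L=50, I=1, I=1
100 + 50 + 1 + 1 = 152

152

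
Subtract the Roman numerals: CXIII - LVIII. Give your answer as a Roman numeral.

CXIII = 113
LVIII = 58
113 - 58 = 55

LV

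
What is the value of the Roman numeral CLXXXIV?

CLXXXIV: C=100, L=50, X=10, X=10, X=10, IV=4
100 + 50 + 10 + 10 + 10 + 4 = 184

184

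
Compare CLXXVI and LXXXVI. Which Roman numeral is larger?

CLXXVI = 176
LXXXVI = 86
176 is larger

CLXXVI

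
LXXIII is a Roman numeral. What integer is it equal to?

LXXIII: L=50, X=10, X=10, I=1, I=1, I=1
50 + 10 + 10 + 1 + 1 + 1 = 73

73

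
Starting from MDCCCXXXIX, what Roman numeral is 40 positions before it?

MDCCCXXXIX = 1839
1839 - 40 = 1799

MDCCXCIX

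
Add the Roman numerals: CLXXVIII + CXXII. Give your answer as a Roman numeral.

CLXXVIII = 178
CXXII = 122
178 + 122 = 300

CCC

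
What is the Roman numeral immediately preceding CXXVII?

CXXVII = 127, so the previous integer is 127 - 1 = 126

CXXVI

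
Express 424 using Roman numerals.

Convert 424 to Roman numerals:
  424 contains 1×400 (CD)
  24 contains 2×10 (XX)
  4 contains 1×4 (IV)

CDXXIV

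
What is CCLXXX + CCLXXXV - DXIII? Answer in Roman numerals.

CCLXXX = 280, CCLXXXV = 285, DXIII = 513
280 + 285 = 565
565 - 513 = 52

LII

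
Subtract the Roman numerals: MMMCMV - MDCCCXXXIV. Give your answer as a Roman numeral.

MMMCMV = 3905
MDCCCXXXIV = 1834
3905 - 1834 = 2071

MMLXXI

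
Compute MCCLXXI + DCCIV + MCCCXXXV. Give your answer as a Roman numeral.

MCCLXXI = 1271, DCCIV = 704, MCCCXXXV = 1335
1271 + 704 = 1975
1975 + 1335 = 3310

MMMCCCX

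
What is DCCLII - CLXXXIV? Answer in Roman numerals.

DCCLII = 752
CLXXXIV = 184
752 - 184 = 568

DLXVIII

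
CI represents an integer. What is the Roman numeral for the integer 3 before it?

CI = 101
101 - 3 = 98

XCVIII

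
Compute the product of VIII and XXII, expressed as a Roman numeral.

VIII = 8
XXII = 22
8 × 22 = 176

CLXXVI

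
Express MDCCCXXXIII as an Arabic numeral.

MDCCCXXXIII: M=1000, D=500, C=100, C=100, C=100, X=10, X=10, X=10, I=1, I=1, I=1
1000 + 500 + 100 + 100 + 100 + 10 + 10 + 10 + 1 + 1 + 1 = 1833

1833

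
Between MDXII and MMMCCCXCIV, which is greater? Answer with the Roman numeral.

MDXII = 1512
MMMCCCXCIV = 3394
3394 is larger

MMMCCCXCIV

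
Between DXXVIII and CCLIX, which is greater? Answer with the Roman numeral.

DXXVIII = 528
CCLIX = 259
528 is larger

DXXVIII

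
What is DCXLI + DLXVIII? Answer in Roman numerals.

DCXLI = 641
DLXVIII = 568
641 + 568 = 1209

MCCIX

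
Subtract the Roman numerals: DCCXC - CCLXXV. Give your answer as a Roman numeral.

DCCXC = 790
CCLXXV = 275
790 - 275 = 515

DXV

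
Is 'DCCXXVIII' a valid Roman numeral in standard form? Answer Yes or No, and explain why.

'DCCXXVIII': Check the rules: uses only the symbols I, V, X, L, C, D, M; no symbol is repeated more than three times in a row; V, L and D each appear at most once; no smaller symbol precedes a larger one (values never increase from left to right). Value: D (500) + C (100) + C (100) + X (10) + X (10) + V (5) + I (1) + I (1) + I (1) = 728. So it is a valid standard Roman numeral.

Yes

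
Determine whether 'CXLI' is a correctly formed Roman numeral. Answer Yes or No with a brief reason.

'CXLI': Check the rules: uses only the symbols I, V, X, L, C, D, M; no symbol is repeated more than three times in a row; V, L and D each appear at most once; the only place a smaller symbol precedes a larger one is the allowed subtractive pair XL, the symbol right after such a pair (if any) is smaller than the pair's first symbol, and otherwise the values never increase from left to right. Value: C (100) + XL (40) + I (1) = 141. So it is a valid standard Roman numeral.

Yes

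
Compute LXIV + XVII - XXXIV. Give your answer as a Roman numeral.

LXIV = 64, XVII = 17, XXXIV = 34
64 + 17 = 81
81 - 34 = 47

XLVII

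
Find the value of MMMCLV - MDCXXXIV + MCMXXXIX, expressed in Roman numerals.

MMMCLV = 3155, MDCXXXIV = 1634, MCMXXXIX = 1939
3155 - 1634 = 1521
1521 + 1939 = 3460

MMMCDLX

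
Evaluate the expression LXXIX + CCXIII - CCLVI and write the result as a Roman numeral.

LXXIX = 79, CCXIII = 213, CCLVI = 256
79 + 213 = 292
292 - 256 = 36

XXXVI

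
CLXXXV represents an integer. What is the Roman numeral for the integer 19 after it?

CLXXXV = 185
185 + 19 = 204

CCIV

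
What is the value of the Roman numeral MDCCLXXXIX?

MDCCLXXXIX: M=1000, D=500, C=100, C=100, L=50, X=10, X=10, X=10, IX=9
1000 + 500 + 100 + 100 + 50 + 10 + 10 + 10 + 9 = 1789

1789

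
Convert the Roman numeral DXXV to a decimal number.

DXXV: D=500, X=10, X=10, V=5
500 + 10 + 10 + 5 = 525

525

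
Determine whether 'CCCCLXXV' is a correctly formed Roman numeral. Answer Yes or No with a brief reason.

'CCCCLXXV': More than 3 consecutive C's

No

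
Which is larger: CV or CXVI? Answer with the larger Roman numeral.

CV = 105
CXVI = 116
116 is larger

CXVI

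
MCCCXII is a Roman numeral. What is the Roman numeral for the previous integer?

MCCCXII = 1312; previous is 1311

MCCCXI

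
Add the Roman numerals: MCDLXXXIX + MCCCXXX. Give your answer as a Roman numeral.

MCDLXXXIX = 1489
MCCCXXX = 1330
1489 + 1330 = 2819

MMDCCCXIX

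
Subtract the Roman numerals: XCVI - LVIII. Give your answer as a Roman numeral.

XCVI = 96
LVIII = 58
96 - 58 = 38

XXXVIII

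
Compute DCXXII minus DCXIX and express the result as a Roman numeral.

DCXXII = 622
DCXIX = 619
622 - 619 = 3

III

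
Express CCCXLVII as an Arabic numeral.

CCCXLVII: C=100, C=100, C=100, XL=40, V=5, I=1, I=1
100 + 100 + 100 + 40 + 5 + 1 + 1 = 347

347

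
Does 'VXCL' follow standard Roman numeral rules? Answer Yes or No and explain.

'VXCL': Invalid subtractive combination: VX

No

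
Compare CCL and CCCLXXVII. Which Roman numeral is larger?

CCL = 250
CCCLXXVII = 377
377 is larger

CCCLXXVII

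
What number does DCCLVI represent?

DCCLVI: D=500, C=100, C=100, L=50, V=5, I=1
500 + 100 + 100 + 50 + 5 + 1 = 756

756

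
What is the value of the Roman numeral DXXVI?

DXXVI: D=500, X=10, X=10, V=5, I=1
500 + 10 + 10 + 5 + 1 = 526

526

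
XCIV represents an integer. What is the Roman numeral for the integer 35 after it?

XCIV = 94
94 + 35 = 129

CXXIX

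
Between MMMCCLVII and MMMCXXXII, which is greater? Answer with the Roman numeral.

MMMCCLVII = 3257
MMMCXXXII = 3132
3257 is larger

MMMCCLVII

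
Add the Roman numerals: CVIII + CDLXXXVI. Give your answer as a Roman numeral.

CVIII = 108
CDLXXXVI = 486
108 + 486 = 594

DXCIV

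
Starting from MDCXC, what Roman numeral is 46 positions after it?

MDCXC = 1690
1690 + 46 = 1736

MDCCXXXVI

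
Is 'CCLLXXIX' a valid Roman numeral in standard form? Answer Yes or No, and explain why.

'CCLLXXIX': L should not appear more than once

No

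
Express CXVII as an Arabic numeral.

CXVII: C=100, X=10, V=5, I=1, I=1
100 + 10 + 5 + 1 + 1 = 117

117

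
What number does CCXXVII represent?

CCXXVII: C=100, C=100, X=10, X=10, V=5, I=1, I=1
100 + 100 + 10 + 10 + 5 + 1 + 1 = 227

227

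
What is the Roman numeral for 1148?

Convert 1148 to Roman numerals:
  1148 contains 1×1000 (M)
  148 contains 1×100 (C)
  48 contains 1×40 (XL)
  8 contains 1×5 (V)
  3 contains 3×1 (III)

MCXLVIII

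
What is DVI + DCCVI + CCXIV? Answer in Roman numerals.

DVI = 506, DCCVI = 706, CCXIV = 214
506 + 706 = 1212
1212 + 214 = 1426

MCDXXVI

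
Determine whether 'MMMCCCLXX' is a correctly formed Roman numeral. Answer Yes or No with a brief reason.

'MMMCCCLXX': Check the rules: uses only the symbols I, V, X, L, C, D, M; no symbol is repeated more than three times in a row; V, L and D each appear at most once; no smaller symbol precedes a larger one (values never increase from left to right). Value: M (1000) + M (1000) + M (1000) + C (100) + C (100) + C (100) + L (50) + X (10) + X (10) = 3370. So it is a valid standard Roman numeral.

Yes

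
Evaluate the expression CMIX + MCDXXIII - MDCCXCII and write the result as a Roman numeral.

CMIX = 909, MCDXXIII = 1423, MDCCXCII = 1792
909 + 1423 = 2332
2332 - 1792 = 540

DXL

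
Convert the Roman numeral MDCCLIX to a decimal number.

MDCCLIX: M=1000, D=500, C=100, C=100, L=50, IX=9
1000 + 500 + 100 + 100 + 50 + 9 = 1759

1759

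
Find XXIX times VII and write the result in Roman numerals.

XXIX = 29
VII = 7
29 × 7 = 203

CCIII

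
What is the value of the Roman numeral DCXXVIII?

DCXXVIII: D=500, C=100, X=10, X=10, V=5, I=1, I=1, I=1
500 + 100 + 10 + 10 + 5 + 1 + 1 + 1 = 628

628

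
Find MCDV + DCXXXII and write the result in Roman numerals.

MCDV = 1405
DCXXXII = 632
1405 + 632 = 2037

MMXXXVII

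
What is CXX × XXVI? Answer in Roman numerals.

CXX = 120
XXVI = 26
120 × 26 = 3120

MMMCXX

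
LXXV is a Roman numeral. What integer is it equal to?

LXXV: L=50, X=10, X=10, V=5
50 + 10 + 10 + 5 = 75

75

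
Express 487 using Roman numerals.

Convert 487 to Roman numerals:
  487 contains 1×400 (CD)
  87 contains 1×50 (L)
  37 contains 3×10 (XXX)
  7 contains 1×5 (V)
  2 contains 2×1 (II)

CDLXXXVII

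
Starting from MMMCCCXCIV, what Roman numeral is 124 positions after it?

MMMCCCXCIV = 3394
3394 + 124 = 3518

MMMDXVIII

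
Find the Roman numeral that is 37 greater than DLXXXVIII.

DLXXXVIII = 588
588 + 37 = 625

DCXXV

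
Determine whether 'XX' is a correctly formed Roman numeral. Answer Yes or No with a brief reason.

'XX': Check the rules: uses only the symbols I, V, X, L, C, D, M; no symbol is repeated more than three times in a row; V, L and D each appear at most once; no smaller symbol precedes a larger one (values never increase from left to right). Value: X (10) + X (10) = 20. So it is a valid standard Roman numeral.

Yes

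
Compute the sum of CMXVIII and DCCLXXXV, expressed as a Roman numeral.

CMXVIII = 918
DCCLXXXV = 785
918 + 785 = 1703

MDCCIII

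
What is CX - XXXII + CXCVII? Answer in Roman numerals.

CX = 110, XXXII = 32, CXCVII = 197
110 - 32 = 78
78 + 197 = 275

CCLXXV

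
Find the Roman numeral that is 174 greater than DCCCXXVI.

DCCCXXVI = 826
826 + 174 = 1000

M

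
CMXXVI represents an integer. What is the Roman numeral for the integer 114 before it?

CMXXVI = 926
926 - 114 = 812

DCCCXII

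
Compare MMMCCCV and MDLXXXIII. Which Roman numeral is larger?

MMMCCCV = 3305
MDLXXXIII = 1583
3305 is larger

MMMCCCV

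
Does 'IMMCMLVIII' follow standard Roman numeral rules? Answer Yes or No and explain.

'IMMCMLVIII': Invalid subtractive combination: IM

No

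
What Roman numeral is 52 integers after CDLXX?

CDLXX = 470
470 + 52 = 522

DXXII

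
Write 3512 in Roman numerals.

Convert 3512 to Roman numerals:
  3512 contains 3×1000 (MMM)
  512 contains 1×500 (D)
  12 contains 1×10 (X)
  2 contains 2×1 (II)

MMMDXII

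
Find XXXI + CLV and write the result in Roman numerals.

XXXI = 31
CLV = 155
31 + 155 = 186

CLXXXVI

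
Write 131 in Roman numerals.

Convert 131 to Roman numerals:
  131 contains 1×100 (C)
  31 contains 3×10 (XXX)
  1 contains 1×1 (I)

CXXXI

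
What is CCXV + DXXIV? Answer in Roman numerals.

CCXV = 215
DXXIV = 524
215 + 524 = 739

DCCXXXIX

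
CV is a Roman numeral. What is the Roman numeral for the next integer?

CV = 105, so the next integer is 105 + 1 = 106

CVI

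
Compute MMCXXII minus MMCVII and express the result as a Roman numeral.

MMCXXII = 2122
MMCVII = 2107
2122 - 2107 = 15

XV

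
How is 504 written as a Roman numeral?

Convert 504 to Roman numerals:
  504 contains 1×500 (D)
  4 contains 1×4 (IV)

DIV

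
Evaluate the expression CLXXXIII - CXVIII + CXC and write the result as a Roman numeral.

CLXXXIII = 183, CXVIII = 118, CXC = 190
183 - 118 = 65
65 + 190 = 255

CCLV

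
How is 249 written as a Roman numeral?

Convert 249 to Roman numerals:
  249 contains 2×100 (CC)
  49 contains 1×40 (XL)
  9 contains 1×9 (IX)

CCXLIX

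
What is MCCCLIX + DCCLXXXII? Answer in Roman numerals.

MCCCLIX = 1359
DCCLXXXII = 782
1359 + 782 = 2141

MMCXLI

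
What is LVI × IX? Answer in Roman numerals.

LVI = 56
IX = 9
56 × 9 = 504

DIV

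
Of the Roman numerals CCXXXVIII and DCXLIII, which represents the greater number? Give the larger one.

CCXXXVIII = 238
DCXLIII = 643
643 is larger

DCXLIII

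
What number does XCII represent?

XCII: XC=90, I=1, I=1
90 + 1 + 1 = 92

92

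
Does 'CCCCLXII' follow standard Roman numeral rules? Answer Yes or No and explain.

'CCCCLXII': More than 3 consecutive C's

No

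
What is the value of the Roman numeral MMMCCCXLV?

MMMCCCXLV: M=1000, M=1000, M=1000, C=100, C=100, C=100, XL=40, V=5
1000 + 1000 + 1000 + 100 + 100 + 100 + 40 + 5 = 3345

3345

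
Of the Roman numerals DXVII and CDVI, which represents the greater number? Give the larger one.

DXVII = 517
CDVI = 406
517 is larger

DXVII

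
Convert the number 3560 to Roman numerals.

Convert 3560 to Roman numerals:
  3560 contains 3×1000 (MMM)
  560 contains 1×500 (D)
  60 contains 1×50 (L)
  10 contains 1×10 (X)

MMMDLX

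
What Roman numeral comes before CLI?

CLI = 151; previous is 150

CL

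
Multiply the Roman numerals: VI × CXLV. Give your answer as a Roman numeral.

VI = 6
CXLV = 145
6 × 145 = 870

DCCCLXX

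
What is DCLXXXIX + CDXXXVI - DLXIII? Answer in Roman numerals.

DCLXXXIX = 689, CDXXXVI = 436, DLXIII = 563
689 + 436 = 1125
1125 - 563 = 562

DLXII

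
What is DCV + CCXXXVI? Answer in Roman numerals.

DCV = 605
CCXXXVI = 236
605 + 236 = 841

DCCCXLI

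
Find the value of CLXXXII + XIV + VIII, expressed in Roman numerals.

CLXXXII = 182, XIV = 14, VIII = 8
182 + 14 = 196
196 + 8 = 204

CCIV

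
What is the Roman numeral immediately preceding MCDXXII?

MCDXXII = 1422; previous is 1421

MCDXXI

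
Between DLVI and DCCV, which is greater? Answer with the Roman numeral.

DLVI = 556
DCCV = 705
705 is larger

DCCV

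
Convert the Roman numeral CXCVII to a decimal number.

CXCVII: C=100, XC=90, V=5, I=1, I=1
100 + 90 + 5 + 1 + 1 = 197

197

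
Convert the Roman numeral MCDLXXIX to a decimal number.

MCDLXXIX: M=1000, CD=400, L=50, X=10, X=10, IX=9
1000 + 400 + 50 + 10 + 10 + 9 = 1479

1479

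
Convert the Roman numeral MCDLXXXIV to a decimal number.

MCDLXXXIV: M=1000, CD=400, L=50, X=10, X=10, X=10, IV=4
1000 + 400 + 50 + 10 + 10 + 10 + 4 = 1484

1484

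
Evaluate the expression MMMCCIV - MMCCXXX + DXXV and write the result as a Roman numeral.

MMMCCIV = 3204, MMCCXXX = 2230, DXXV = 525
3204 - 2230 = 974
974 + 525 = 1499

MCDXCIX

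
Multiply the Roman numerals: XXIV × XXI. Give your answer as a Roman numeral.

XXIV = 24
XXI = 21
24 × 21 = 504

DIV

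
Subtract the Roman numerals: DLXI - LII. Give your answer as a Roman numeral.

DLXI = 561
LII = 52
561 - 52 = 509

DIX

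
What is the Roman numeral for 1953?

Convert 1953 to Roman numerals:
  1953 contains 1×1000 (M)
  953 contains 1×900 (CM)
  53 contains 1×50 (L)
  3 contains 3×1 (III)

MCMLIII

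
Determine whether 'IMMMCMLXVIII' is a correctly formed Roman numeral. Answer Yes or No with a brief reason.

'IMMMCMLXVIII': Invalid subtractive combination: IM

No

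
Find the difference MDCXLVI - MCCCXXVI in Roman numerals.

MDCXLVI = 1646
MCCCXXVI = 1326
1646 - 1326 = 320

CCCXX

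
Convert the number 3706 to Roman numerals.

Convert 3706 to Roman numerals:
  3706 contains 3×1000 (MMM)
  706 contains 1×500 (D)
  206 contains 2×100 (CC)
  6 contains 1×5 (V)
  1 contains 1×1 (I)

MMMDCCVI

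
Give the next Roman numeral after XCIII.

XCIII = 93; next is 94

XCIV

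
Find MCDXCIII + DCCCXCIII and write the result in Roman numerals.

MCDXCIII = 1493
DCCCXCIII = 893
1493 + 893 = 2386

MMCCCLXXXVI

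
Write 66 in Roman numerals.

Convert 66 to Roman numerals:
  66 contains 1×50 (L)
  16 contains 1×10 (X)
  6 contains 1×5 (V)
  1 contains 1×1 (I)

LXVI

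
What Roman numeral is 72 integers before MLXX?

MLXX = 1070
1070 - 72 = 998

CMXCVIII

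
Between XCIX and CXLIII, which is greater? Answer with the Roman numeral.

XCIX = 99
CXLIII = 143
143 is larger

CXLIII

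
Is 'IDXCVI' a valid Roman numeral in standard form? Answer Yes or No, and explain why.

'IDXCVI': Invalid subtractive combination: ID

No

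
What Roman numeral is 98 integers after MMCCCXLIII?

MMCCCXLIII = 2343
2343 + 98 = 2441

MMCDXLI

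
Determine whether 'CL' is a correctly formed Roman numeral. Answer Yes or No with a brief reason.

'CL': Check the rules: uses only the symbols I, V, X, L, C, D, M; no symbol is repeated more than three times in a row; V, L and D each appear at most once; no smaller symbol precedes a larger one (values never increase from left to right). Value: C (100) + L (50) = 150. So it is a valid standard Roman numeral.

Yes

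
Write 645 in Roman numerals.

Convert 645 to Roman numerals:
  645 contains 1×500 (D)
  145 contains 1×100 (C)
  45 contains 1×40 (XL)
  5 contains 1×5 (V)

DCXLV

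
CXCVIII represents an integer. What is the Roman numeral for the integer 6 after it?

CXCVIII = 198
198 + 6 = 204

CCIV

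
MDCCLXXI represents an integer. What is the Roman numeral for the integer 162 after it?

MDCCLXXI = 1771
1771 + 162 = 1933

MCMXXXIII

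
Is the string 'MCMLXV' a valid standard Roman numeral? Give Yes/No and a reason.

'MCMLXV': Check the rules: uses only the symbols I, V, X, L, C, D, M; no symbol is repeated more than three times in a row; V, L and D each appear at most once; the only place a smaller symbol precedes a larger one is the allowed subtractive pair CM, the symbol right after such a pair (if any) is smaller than the pair's first symbol, and otherwise the values never increase from left to right. Value: M (1000) + CM (900) + L (50) + X (10) + V (5) = 1965. So it is a valid standard Roman numeral.

Yes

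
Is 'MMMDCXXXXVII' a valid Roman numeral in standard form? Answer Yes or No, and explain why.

'MMMDCXXXXVII': More than 3 consecutive X's

No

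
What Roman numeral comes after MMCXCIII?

MMCXCIII = 2193, so the next integer is 2193 + 1 = 2194

MMCXCIV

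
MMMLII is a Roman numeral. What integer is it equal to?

MMMLII: M=1000, M=1000, M=1000, L=50, I=1, I=1
1000 + 1000 + 1000 + 50 + 1 + 1 = 3052

3052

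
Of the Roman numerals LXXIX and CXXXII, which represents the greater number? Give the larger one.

LXXIX = 79
CXXXII = 132
132 is larger

CXXXII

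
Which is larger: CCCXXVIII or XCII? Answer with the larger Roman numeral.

CCCXXVIII = 328
XCII = 92
328 is larger

CCCXXVIII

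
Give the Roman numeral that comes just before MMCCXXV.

MMCCXXV = 2225, so the previous integer is 2225 - 1 = 2224

MMCCXXIV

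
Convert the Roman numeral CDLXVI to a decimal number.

CDLXVI: CD=400, L=50, X=10, V=5, I=1
400 + 50 + 10 + 5 + 1 = 466

466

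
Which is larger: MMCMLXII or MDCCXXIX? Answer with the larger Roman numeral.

MMCMLXII = 2962
MDCCXXIX = 1729
2962 is larger

MMCMLXII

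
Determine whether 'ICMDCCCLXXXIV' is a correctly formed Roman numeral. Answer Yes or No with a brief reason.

'ICMDCCCLXXXIV': Invalid subtractive combination: IC

No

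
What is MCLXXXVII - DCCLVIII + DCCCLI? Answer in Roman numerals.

MCLXXXVII = 1187, DCCLVIII = 758, DCCCLI = 851
1187 - 758 = 429
429 + 851 = 1280

MCCLXXX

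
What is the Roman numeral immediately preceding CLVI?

CLVI = 156, so the previous integer is 156 - 1 = 155

CLV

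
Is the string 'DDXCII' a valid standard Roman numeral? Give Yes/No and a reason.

'DDXCII': D should not appear more than once

No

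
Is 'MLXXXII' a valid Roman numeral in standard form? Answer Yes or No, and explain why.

'MLXXXII': Check the rules: uses only the symbols I, V, X, L, C, D, M; no symbol is repeated more than three times in a row; V, L and D each appear at most once; no smaller symbol precedes a larger one (values never increase from left to right). Value: M (1000) + L (50) + X (10) + X (10) + X (10) + I (1) + I (1) = 1082. So it is a valid standard Roman numeral.

Yes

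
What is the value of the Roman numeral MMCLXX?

MMCLXX: M=1000, M=1000, C=100, L=50, X=10, X=10
1000 + 1000 + 100 + 50 + 10 + 10 = 2170

2170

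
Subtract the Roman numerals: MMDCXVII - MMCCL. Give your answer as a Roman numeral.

MMDCXVII = 2617
MMCCL = 2250
2617 - 2250 = 367

CCCLXVII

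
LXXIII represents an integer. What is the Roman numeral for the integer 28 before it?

LXXIII = 73
73 - 28 = 45

XLV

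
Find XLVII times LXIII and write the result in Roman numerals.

XLVII = 47
LXIII = 63
47 × 63 = 2961

MMCMLXI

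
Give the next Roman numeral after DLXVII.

DLXVII = 567; next is 568

DLXVIII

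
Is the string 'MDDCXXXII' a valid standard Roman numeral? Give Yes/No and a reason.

'MDDCXXXII': D should not appear more than once

No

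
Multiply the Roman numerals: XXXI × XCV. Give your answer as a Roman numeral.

XXXI = 31
XCV = 95
31 × 95 = 2945

MMCMXLV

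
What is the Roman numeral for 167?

Convert 167 to Roman numerals:
  167 contains 1×100 (C)
  67 contains 1×50 (L)
  17 contains 1×10 (X)
  7 contains 1×5 (V)
  2 contains 2×1 (II)

CLXVII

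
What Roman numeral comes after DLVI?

DLVI = 556; next is 557

DLVII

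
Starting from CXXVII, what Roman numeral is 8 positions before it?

CXXVII = 127
127 - 8 = 119

CXIX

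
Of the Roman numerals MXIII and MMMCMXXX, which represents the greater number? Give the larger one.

MXIII = 1013
MMMCMXXX = 3930
3930 is larger

MMMCMXXX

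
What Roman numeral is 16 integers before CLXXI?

CLXXI = 171
171 - 16 = 155

CLV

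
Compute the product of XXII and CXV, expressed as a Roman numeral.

XXII = 22
CXV = 115
22 × 115 = 2530

MMDXXX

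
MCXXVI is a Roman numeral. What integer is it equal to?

MCXXVI: M=1000, C=100, X=10, X=10, V=5, I=1
1000 + 100 + 10 + 10 + 5 + 1 = 1126

1126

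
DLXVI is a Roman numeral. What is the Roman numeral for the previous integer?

DLXVI = 566; previous is 565

DLXV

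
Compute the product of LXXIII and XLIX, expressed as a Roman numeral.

LXXIII = 73
XLIX = 49
73 × 49 = 3577

MMMDLXXVII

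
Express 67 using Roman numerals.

Convert 67 to Roman numerals:
  67 contains 1×50 (L)
  17 contains 1×10 (X)
  7 contains 1×5 (V)
  2 contains 2×1 (II)

LXVII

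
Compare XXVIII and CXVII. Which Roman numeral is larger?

XXVIII = 28
CXVII = 117
117 is larger

CXVII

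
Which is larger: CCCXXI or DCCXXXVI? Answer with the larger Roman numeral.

CCCXXI = 321
DCCXXXVI = 736
736 is larger

DCCXXXVI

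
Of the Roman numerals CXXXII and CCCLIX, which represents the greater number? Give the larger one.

CXXXII = 132
CCCLIX = 359
359 is larger

CCCLIX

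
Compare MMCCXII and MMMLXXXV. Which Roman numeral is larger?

MMCCXII = 2212
MMMLXXXV = 3085
3085 is larger

MMMLXXXV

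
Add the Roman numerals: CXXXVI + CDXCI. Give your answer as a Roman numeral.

CXXXVI = 136
CDXCI = 491
136 + 491 = 627

DCXXVII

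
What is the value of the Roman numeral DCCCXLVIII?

DCCCXLVIII: D=500, C=100, C=100, C=100, XL=40, V=5, I=1, I=1, I=1
500 + 100 + 100 + 100 + 40 + 5 + 1 + 1 + 1 = 848

848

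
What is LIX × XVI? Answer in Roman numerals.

LIX = 59
XVI = 16
59 × 16 = 944

CMXLIV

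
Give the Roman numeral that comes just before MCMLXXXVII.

MCMLXXXVII = 1987; previous is 1986

MCMLXXXVI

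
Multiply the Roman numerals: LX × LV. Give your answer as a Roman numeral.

LX = 60
LV = 55
60 × 55 = 3300

MMMCCC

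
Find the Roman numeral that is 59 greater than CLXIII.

CLXIII = 163
163 + 59 = 222

CCXXII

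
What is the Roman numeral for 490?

Convert 490 to Roman numerals:
  490 contains 1×400 (CD)
  90 contains 1×90 (XC)

CDXC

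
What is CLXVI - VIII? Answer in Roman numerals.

CLXVI = 166
VIII = 8
166 - 8 = 158

CLVIII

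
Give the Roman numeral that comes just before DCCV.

DCCV = 705, so the previous integer is 705 - 1 = 704

DCCIV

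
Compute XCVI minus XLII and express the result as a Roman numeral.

XCVI = 96
XLII = 42
96 - 42 = 54

LIV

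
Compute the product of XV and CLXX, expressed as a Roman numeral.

XV = 15
CLXX = 170
15 × 170 = 2550

MMDL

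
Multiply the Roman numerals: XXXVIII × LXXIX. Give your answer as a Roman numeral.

XXXVIII = 38
LXXIX = 79
38 × 79 = 3002

MMMII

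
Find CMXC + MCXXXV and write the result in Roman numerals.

CMXC = 990
MCXXXV = 1135
990 + 1135 = 2125

MMCXXV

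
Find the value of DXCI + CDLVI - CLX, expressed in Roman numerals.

DXCI = 591, CDLVI = 456, CLX = 160
591 + 456 = 1047
1047 - 160 = 887

DCCCLXXXVII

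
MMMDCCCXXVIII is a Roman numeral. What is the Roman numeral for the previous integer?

MMMDCCCXXVIII = 3828, so the previous integer is 3828 - 1 = 3827

MMMDCCCXXVII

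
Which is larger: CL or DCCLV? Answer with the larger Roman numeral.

CL = 150
DCCLV = 755
755 is larger

DCCLV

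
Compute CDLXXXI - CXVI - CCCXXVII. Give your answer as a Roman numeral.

CDLXXXI = 481, CXVI = 116, CCCXXVII = 327
481 - 116 = 365
365 - 327 = 38

XXXVIII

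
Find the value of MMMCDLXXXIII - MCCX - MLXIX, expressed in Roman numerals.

MMMCDLXXXIII = 3483, MCCX = 1210, MLXIX = 1069
3483 - 1210 = 2273
2273 - 1069 = 1204

MCCIV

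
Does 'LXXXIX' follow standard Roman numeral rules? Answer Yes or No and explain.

'LXXXIX': Check the rules: uses only the symbols I, V, X, L, C, D, M; no symbol is repeated more than three times in a row; V, L and D each appear at most once; the only place a smaller symbol precedes a larger one is the allowed subtractive pair IX, the symbol right after such a pair (if any) is smaller than the pair's first symbol, and otherwise the values never increase from left to right. Value: L (50) + X (10) + X (10) + X (10) + IX (9) = 89. So it is a valid standard Roman numeral.

Yes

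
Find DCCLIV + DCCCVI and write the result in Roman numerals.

DCCLIV = 754
DCCCVI = 806
754 + 806 = 1560

MDLX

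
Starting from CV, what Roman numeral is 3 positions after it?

CV = 105
105 + 3 = 108

CVIII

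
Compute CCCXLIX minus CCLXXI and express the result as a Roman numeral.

CCCXLIX = 349
CCLXXI = 271
349 - 271 = 78

LXXVIII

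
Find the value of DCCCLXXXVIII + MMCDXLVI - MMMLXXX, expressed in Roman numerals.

DCCCLXXXVIII = 888, MMCDXLVI = 2446, MMMLXXX = 3080
888 + 2446 = 3334
3334 - 3080 = 254

CCLIV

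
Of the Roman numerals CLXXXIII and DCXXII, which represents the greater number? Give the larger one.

CLXXXIII = 183
DCXXII = 622
622 is larger

DCXXII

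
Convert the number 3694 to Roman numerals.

Convert 3694 to Roman numerals:
  3694 contains 3×1000 (MMM)
  694 contains 1×500 (D)
  194 contains 1×100 (C)
  94 contains 1×90 (XC)
  4 contains 1×4 (IV)

MMMDCXCIV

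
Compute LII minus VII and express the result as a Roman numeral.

LII = 52
VII = 7
52 - 7 = 45

XLV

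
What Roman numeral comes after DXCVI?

DXCVI = 596; next is 597

DXCVII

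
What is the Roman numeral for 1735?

Convert 1735 to Roman numerals:
  1735 contains 1×1000 (M)
  735 contains 1×500 (D)
  235 contains 2×100 (CC)
  35 contains 3×10 (XXX)
  5 contains 1×5 (V)

MDCCXXXV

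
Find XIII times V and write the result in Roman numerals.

XIII = 13
V = 5
13 × 5 = 65

LXV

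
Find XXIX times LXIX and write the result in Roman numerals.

XXIX = 29
LXIX = 69
29 × 69 = 2001

MMI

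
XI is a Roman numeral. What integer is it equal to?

XI: X=10, I=1
10 + 1 = 11

11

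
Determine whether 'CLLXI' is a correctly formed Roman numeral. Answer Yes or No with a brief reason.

'CLLXI': L should not appear more than once

No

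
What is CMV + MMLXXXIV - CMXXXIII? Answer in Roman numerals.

CMV = 905, MMLXXXIV = 2084, CMXXXIII = 933
905 + 2084 = 2989
2989 - 933 = 2056

MMLVI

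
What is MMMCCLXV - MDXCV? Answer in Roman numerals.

MMMCCLXV = 3265
MDXCV = 1595
3265 - 1595 = 1670

MDCLXX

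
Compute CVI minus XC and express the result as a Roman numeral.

CVI = 106
XC = 90
106 - 90 = 16

XVI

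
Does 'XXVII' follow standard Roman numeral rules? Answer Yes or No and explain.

'XXVII': Check the rules: uses only the symbols I, V, X, L, C, D, M; no symbol is repeated more than three times in a row; V, L and D each appear at most once; no smaller symbol precedes a larger one (values never increase from left to right). Value: X (10) + X (10) + V (5) + I (1) + I (1) = 27. So it is a valid standard Roman numeral.

Yes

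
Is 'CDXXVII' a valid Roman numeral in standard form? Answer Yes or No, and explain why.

'CDXXVII': Check the rules: uses only the symbols I, V, X, L, C, D, M; no symbol is repeated more than three times in a row; V, L and D each appear at most once; the only place a smaller symbol precedes a larger one is the allowed subtractive pair CD, the symbol right after such a pair (if any) is smaller than the pair's first symbol, and otherwise the values never increase from left to right. Value: CD (400) + X (10) + X (10) + V (5) + I (1) + I (1) = 427. So it is a valid standard Roman numeral.

Yes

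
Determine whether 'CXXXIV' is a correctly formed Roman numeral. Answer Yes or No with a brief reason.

'CXXXIV': Check the rules: uses only the symbols I, V, X, L, C, D, M; no symbol is repeated more than three times in a row; V, L and D each appear at most once; the only place a smaller symbol precedes a larger one is the allowed subtractive pair IV, the symbol right after such a pair (if any) is smaller than the pair's first symbol, and otherwise the values never increase from left to right. Value: C (100) + X (10) + X (10) + X (10) + IV (4) = 134. So it is a valid standard Roman numeral.

Yes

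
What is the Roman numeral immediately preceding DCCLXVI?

DCCLXVI = 766, so the previous integer is 766 - 1 = 765

DCCLXV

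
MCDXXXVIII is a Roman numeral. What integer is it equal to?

MCDXXXVIII: M=1000, CD=400, X=10, X=10, X=10, V=5, I=1, I=1, I=1
1000 + 400 + 10 + 10 + 10 + 5 + 1 + 1 + 1 = 1438

1438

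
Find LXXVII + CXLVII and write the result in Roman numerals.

LXXVII = 77
CXLVII = 147
77 + 147 = 224

CCXXIV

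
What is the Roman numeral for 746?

Convert 746 to Roman numerals:
  746 contains 1×500 (D)
  246 contains 2×100 (CC)
  46 contains 1×40 (XL)
  6 contains 1×5 (V)
  1 contains 1×1 (I)

DCCXLVI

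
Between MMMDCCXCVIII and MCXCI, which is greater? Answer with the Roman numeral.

MMMDCCXCVIII = 3798
MCXCI = 1191
3798 is larger

MMMDCCXCVIII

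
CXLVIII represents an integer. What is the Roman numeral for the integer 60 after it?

CXLVIII = 148
148 + 60 = 208

CCVIII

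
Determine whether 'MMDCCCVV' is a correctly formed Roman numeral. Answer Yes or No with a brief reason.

'MMDCCCVV': V should not appear more than once

No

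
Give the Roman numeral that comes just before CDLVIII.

CDLVIII = 458, so the previous integer is 458 - 1 = 457

CDLVII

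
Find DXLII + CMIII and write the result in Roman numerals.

DXLII = 542
CMIII = 903
542 + 903 = 1445

MCDXLV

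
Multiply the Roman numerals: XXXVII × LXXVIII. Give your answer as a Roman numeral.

XXXVII = 37
LXXVIII = 78
37 × 78 = 2886

MMDCCCLXXXVI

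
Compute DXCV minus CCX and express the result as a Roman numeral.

DXCV = 595
CCX = 210
595 - 210 = 385

CCCLXXXV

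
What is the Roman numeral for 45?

Convert 45 to Roman numerals:
  45 contains 1×40 (XL)
  5 contains 1×5 (V)

XLV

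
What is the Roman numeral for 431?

Convert 431 to Roman numerals:
  431 contains 1×400 (CD)
  31 contains 3×10 (XXX)
  1 contains 1×1 (I)

CDXXXI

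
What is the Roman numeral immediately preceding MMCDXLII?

MMCDXLII = 2442, so the previous integer is 2442 - 1 = 2441

MMCDXLI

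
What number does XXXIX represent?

XXXIX: X=10, X=10, X=10, IX=9
10 + 10 + 10 + 9 = 39

39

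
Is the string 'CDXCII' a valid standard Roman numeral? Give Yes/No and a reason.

'CDXCII': Check the rules: uses only the symbols I, V, X, L, C, D, M; no symbol is repeated more than three times in a row; V, L and D each appear at most once; the only places a smaller symbol precedes a larger one are the allowed subtractive pairs CD, XC, the symbol right after such a pair (if any) is smaller than the pair's first symbol, and otherwise the values never increase from left to right. Value: CD (400) + XC (90) + I (1) + I (1) = 492. So it is a valid standard Roman numeral.

Yes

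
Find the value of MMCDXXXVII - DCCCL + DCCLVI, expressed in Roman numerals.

MMCDXXXVII = 2437, DCCCL = 850, DCCLVI = 756
2437 - 850 = 1587
1587 + 756 = 2343

MMCCCXLIII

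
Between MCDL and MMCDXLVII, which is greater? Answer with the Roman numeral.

MCDL = 1450
MMCDXLVII = 2447
2447 is larger

MMCDXLVII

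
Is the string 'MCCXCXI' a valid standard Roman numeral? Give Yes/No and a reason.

'MCCXCXI': X cannot come right after the subtractive pair XC: once X is subtracted in XC, the next symbol must be smaller than X

No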